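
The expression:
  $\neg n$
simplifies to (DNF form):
$\neg n$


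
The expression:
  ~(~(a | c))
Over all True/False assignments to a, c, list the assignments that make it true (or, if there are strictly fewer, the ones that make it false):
is false only for:
  a=False, c=False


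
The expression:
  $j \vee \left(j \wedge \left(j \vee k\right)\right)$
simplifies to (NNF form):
$j$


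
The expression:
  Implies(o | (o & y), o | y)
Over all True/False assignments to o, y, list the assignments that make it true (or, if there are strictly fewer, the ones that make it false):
is always true.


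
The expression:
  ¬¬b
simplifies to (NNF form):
b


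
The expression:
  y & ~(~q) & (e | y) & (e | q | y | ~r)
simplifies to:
q & y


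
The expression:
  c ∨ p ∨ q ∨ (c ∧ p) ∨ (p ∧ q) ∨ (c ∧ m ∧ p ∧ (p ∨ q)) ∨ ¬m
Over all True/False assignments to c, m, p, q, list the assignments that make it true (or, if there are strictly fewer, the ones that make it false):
is false only for:
  c=False, m=True, p=False, q=False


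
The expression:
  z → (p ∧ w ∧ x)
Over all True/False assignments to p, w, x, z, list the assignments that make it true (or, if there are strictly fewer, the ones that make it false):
is false only for:
  p=False, w=False, x=False, z=True;
  p=False, w=False, x=True, z=True;
  p=False, w=True, x=False, z=True;
  p=False, w=True, x=True, z=True;
  p=True, w=False, x=False, z=True;
  p=True, w=False, x=True, z=True;
  p=True, w=True, x=False, z=True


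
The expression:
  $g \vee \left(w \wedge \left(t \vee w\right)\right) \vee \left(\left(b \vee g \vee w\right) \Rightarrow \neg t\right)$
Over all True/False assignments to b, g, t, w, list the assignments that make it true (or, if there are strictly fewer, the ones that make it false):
is false only for:
  b=True, g=False, t=True, w=False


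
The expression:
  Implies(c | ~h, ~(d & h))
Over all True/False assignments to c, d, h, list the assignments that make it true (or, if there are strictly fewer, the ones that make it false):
is false only for:
  c=True, d=True, h=True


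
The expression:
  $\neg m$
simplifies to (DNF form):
$\neg m$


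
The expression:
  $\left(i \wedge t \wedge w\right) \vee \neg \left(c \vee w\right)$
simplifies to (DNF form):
$\left(\neg c \wedge \neg w\right) \vee \left(i \wedge t \wedge w\right)$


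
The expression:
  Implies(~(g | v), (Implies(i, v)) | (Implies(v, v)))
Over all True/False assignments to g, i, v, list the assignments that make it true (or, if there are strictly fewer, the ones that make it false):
is always true.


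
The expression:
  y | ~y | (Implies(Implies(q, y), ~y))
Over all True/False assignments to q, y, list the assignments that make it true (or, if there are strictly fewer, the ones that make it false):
is always true.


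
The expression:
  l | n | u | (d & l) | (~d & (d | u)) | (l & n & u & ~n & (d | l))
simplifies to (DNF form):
l | n | u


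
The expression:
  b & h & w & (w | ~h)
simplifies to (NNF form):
b & h & w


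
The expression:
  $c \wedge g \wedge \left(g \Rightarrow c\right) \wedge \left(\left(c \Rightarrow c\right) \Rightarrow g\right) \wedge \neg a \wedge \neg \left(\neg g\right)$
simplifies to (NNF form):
$c \wedge g \wedge \neg a$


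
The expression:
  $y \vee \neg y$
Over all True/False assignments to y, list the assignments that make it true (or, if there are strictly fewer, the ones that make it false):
is always true.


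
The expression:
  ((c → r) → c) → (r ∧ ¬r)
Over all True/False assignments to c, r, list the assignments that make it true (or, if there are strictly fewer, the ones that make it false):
is true only for:
  c=False, r=False;
  c=False, r=True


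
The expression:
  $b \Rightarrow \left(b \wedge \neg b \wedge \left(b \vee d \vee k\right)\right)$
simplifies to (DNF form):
$\neg b$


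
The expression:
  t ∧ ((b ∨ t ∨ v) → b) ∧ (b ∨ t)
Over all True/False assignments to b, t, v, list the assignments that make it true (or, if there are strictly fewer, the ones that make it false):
is true only for:
  b=True, t=True, v=False;
  b=True, t=True, v=True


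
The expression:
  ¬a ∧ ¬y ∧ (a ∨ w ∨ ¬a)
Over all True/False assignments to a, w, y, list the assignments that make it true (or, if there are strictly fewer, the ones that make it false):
is true only for:
  a=False, w=False, y=False;
  a=False, w=True, y=False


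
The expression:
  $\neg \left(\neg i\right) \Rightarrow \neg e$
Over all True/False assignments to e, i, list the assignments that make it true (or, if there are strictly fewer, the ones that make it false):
is false only for:
  e=True, i=True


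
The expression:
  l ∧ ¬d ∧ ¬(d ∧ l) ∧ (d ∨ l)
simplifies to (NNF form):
l ∧ ¬d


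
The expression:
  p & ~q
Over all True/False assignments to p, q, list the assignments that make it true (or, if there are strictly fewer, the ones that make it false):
is true only for:
  p=True, q=False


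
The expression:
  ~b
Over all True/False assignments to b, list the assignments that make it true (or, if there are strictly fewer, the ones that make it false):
is true only for:
  b=False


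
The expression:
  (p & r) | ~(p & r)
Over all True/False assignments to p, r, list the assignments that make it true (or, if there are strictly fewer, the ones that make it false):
is always true.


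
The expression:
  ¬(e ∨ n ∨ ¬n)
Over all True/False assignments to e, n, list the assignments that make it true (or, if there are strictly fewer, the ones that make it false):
is never true.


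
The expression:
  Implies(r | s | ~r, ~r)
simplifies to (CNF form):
~r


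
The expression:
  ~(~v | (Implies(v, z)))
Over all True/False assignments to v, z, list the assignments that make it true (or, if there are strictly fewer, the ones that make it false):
is true only for:
  v=True, z=False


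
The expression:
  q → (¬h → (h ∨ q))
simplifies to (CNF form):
True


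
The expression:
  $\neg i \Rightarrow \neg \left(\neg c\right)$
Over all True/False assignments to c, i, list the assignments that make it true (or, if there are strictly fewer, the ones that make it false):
is false only for:
  c=False, i=False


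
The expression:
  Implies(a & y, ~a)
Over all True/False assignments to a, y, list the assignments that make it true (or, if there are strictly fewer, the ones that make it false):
is false only for:
  a=True, y=True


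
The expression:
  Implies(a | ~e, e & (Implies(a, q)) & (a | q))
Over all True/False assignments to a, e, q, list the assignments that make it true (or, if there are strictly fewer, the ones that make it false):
is true only for:
  a=False, e=True, q=False;
  a=False, e=True, q=True;
  a=True, e=True, q=True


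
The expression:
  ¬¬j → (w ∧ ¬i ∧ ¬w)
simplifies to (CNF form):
¬j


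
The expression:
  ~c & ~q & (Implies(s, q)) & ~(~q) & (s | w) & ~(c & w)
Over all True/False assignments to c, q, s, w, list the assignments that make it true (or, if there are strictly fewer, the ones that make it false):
is never true.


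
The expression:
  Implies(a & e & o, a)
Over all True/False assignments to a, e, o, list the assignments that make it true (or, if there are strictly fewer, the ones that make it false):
is always true.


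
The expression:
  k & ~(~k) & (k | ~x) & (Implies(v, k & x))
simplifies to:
k & (x | ~v)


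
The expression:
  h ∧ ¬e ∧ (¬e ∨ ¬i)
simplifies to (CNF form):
h ∧ ¬e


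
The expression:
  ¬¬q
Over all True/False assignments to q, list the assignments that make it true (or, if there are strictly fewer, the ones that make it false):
is true only for:
  q=True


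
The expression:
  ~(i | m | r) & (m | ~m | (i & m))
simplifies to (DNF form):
~i & ~m & ~r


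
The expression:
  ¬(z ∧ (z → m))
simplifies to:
¬m ∨ ¬z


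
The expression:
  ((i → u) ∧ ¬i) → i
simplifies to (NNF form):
i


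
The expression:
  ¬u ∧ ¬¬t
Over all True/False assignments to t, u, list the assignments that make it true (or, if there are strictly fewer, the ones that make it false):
is true only for:
  t=True, u=False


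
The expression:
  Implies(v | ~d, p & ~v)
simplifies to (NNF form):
~v & (d | p)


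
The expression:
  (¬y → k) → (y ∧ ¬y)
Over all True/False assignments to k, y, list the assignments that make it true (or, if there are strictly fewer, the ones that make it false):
is true only for:
  k=False, y=False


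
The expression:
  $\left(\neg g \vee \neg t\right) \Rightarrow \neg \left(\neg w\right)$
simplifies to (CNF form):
$\left(g \vee w\right) \wedge \left(t \vee w\right)$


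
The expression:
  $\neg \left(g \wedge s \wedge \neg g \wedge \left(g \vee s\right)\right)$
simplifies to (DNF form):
$\text{True}$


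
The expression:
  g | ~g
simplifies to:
True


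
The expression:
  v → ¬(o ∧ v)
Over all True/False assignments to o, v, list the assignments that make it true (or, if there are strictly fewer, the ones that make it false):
is false only for:
  o=True, v=True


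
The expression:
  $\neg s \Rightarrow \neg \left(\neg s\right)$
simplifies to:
$s$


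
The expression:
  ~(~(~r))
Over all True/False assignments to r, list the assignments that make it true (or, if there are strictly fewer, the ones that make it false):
is true only for:
  r=False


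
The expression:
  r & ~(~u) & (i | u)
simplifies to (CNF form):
r & u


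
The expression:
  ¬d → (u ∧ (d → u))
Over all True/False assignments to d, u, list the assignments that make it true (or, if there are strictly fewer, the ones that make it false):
is false only for:
  d=False, u=False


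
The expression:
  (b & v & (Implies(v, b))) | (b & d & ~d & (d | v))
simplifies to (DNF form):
b & v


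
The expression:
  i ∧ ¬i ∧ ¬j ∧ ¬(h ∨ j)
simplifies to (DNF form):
False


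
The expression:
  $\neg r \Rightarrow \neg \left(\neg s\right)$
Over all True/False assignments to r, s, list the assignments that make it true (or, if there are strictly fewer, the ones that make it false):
is false only for:
  r=False, s=False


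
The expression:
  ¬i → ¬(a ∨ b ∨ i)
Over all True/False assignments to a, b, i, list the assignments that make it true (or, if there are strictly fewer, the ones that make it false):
is false only for:
  a=False, b=True, i=False;
  a=True, b=False, i=False;
  a=True, b=True, i=False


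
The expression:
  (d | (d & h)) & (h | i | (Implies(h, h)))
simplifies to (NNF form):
d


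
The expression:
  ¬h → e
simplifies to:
e ∨ h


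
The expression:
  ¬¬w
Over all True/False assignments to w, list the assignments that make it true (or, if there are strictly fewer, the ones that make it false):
is true only for:
  w=True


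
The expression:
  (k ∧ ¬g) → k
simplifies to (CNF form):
True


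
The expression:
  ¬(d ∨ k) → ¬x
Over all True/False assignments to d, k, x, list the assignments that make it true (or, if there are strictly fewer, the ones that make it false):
is false only for:
  d=False, k=False, x=True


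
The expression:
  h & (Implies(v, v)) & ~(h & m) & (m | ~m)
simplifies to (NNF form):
h & ~m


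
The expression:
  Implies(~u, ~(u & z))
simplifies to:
True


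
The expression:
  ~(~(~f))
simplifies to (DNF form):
~f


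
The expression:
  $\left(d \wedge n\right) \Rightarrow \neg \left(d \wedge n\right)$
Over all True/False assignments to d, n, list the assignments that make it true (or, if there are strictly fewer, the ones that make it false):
is false only for:
  d=True, n=True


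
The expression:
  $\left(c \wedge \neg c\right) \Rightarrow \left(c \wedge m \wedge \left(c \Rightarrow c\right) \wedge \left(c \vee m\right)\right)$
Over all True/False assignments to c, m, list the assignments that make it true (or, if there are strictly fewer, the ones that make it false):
is always true.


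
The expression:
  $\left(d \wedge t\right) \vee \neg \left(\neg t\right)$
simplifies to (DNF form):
$t$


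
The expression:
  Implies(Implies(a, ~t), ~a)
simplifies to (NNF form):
t | ~a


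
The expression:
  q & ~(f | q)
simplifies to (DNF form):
False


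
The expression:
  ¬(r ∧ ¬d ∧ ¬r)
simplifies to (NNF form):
True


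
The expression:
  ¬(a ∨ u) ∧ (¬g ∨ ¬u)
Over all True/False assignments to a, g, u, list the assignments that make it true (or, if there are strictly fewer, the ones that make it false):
is true only for:
  a=False, g=False, u=False;
  a=False, g=True, u=False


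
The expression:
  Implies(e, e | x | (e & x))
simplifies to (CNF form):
True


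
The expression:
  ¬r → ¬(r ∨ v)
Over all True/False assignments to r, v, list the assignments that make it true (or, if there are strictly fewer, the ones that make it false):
is false only for:
  r=False, v=True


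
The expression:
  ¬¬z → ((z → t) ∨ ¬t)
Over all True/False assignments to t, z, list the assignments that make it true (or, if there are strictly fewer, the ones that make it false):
is always true.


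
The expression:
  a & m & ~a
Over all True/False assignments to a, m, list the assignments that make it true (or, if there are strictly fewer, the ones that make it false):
is never true.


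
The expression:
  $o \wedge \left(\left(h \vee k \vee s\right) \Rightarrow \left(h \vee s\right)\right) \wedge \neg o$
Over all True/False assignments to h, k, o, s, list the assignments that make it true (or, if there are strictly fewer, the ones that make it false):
is never true.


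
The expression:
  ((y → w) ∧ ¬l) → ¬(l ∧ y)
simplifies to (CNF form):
True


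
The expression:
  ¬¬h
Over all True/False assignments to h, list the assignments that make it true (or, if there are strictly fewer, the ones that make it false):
is true only for:
  h=True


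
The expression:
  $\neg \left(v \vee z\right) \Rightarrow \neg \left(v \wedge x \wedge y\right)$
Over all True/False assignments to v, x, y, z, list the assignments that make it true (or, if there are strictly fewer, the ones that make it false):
is always true.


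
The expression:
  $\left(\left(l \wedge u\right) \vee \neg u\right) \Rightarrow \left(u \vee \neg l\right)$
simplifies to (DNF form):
$u \vee \neg l$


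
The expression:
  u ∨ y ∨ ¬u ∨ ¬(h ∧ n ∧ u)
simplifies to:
True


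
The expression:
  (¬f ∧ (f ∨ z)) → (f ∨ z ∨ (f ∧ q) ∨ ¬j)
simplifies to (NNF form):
True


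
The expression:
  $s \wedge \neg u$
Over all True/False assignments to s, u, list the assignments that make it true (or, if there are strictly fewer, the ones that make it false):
is true only for:
  s=True, u=False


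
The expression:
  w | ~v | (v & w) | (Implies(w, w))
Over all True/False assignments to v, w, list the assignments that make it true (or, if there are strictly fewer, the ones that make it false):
is always true.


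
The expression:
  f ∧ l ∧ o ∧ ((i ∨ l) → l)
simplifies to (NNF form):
f ∧ l ∧ o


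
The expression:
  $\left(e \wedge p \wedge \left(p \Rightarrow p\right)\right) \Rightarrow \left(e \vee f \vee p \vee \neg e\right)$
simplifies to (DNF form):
$\text{True}$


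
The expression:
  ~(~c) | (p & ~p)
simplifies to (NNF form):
c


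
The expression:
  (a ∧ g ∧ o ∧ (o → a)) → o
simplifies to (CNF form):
True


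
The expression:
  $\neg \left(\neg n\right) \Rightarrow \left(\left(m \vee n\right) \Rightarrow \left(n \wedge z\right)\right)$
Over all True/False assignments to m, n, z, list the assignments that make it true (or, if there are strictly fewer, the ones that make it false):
is false only for:
  m=False, n=True, z=False;
  m=True, n=True, z=False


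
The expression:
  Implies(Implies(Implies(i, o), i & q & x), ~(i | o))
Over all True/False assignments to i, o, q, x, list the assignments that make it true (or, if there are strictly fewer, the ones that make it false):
is false only for:
  i=True, o=False, q=False, x=False;
  i=True, o=False, q=False, x=True;
  i=True, o=False, q=True, x=False;
  i=True, o=False, q=True, x=True;
  i=True, o=True, q=True, x=True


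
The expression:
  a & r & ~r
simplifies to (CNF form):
False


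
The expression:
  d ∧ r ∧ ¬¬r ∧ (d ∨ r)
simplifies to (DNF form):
d ∧ r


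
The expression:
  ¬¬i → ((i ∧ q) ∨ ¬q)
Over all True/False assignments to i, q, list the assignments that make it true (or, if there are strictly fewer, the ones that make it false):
is always true.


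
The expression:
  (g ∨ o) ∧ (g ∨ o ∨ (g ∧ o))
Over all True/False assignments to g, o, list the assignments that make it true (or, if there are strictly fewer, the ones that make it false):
is false only for:
  g=False, o=False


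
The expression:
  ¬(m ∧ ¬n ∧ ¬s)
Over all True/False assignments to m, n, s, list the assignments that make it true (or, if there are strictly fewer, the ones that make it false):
is false only for:
  m=True, n=False, s=False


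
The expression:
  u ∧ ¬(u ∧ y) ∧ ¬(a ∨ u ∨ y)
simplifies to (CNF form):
False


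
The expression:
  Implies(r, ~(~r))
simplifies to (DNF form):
True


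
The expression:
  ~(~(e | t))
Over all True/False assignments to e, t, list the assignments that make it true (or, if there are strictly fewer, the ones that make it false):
is false only for:
  e=False, t=False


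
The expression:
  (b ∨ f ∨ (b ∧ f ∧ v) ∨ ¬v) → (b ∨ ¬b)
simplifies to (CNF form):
True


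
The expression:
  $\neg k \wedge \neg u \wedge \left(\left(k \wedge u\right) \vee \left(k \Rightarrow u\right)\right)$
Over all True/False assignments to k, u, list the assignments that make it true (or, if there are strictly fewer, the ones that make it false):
is true only for:
  k=False, u=False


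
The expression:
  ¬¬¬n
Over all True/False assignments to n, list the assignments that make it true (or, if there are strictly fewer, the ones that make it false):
is true only for:
  n=False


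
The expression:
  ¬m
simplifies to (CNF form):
¬m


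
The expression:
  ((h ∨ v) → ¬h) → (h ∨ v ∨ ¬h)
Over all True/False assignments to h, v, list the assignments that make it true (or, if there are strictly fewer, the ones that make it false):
is always true.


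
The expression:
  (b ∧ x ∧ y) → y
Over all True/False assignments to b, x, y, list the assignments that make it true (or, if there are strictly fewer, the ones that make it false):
is always true.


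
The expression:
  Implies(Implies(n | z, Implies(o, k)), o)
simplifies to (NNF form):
o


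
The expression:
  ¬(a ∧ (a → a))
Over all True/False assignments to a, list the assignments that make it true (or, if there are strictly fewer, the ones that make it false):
is true only for:
  a=False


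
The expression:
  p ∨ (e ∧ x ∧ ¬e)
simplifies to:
p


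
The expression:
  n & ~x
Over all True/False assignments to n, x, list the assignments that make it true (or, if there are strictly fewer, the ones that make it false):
is true only for:
  n=True, x=False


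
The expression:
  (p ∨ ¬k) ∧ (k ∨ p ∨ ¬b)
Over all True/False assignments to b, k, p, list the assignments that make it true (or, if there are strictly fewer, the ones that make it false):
is false only for:
  b=False, k=True, p=False;
  b=True, k=False, p=False;
  b=True, k=True, p=False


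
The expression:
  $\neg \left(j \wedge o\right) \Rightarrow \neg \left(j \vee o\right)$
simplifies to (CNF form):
$\left(j \vee \neg o\right) \wedge \left(o \vee \neg j\right)$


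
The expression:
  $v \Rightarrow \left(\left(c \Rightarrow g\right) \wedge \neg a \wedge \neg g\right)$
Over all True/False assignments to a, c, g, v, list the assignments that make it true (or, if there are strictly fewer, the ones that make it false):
is false only for:
  a=False, c=False, g=True, v=True;
  a=False, c=True, g=False, v=True;
  a=False, c=True, g=True, v=True;
  a=True, c=False, g=False, v=True;
  a=True, c=False, g=True, v=True;
  a=True, c=True, g=False, v=True;
  a=True, c=True, g=True, v=True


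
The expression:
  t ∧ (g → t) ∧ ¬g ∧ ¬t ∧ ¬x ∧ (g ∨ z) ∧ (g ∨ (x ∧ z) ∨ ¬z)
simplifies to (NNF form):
False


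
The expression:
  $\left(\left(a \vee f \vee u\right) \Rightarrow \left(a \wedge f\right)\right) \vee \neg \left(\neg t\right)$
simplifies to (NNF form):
$t \vee \left(a \wedge f\right) \vee \left(\neg a \wedge \neg f \wedge \neg u\right)$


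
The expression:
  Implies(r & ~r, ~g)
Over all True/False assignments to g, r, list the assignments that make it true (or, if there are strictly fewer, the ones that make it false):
is always true.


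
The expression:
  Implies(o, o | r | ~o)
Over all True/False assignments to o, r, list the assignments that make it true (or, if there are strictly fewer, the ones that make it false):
is always true.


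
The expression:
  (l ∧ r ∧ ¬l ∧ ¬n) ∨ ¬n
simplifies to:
¬n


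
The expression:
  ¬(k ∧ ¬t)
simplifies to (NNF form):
t ∨ ¬k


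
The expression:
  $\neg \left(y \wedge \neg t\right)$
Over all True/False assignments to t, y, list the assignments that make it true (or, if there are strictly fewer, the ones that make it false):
is false only for:
  t=False, y=True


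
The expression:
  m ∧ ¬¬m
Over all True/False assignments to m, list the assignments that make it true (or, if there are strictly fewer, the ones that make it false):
is true only for:
  m=True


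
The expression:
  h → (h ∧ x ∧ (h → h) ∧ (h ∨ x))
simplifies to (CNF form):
x ∨ ¬h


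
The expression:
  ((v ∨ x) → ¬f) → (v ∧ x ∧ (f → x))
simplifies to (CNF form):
(f ∨ v) ∧ (f ∨ x) ∧ (v ∨ x)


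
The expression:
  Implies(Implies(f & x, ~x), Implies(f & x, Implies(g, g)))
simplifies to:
True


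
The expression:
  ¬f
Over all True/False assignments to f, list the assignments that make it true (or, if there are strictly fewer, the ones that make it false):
is true only for:
  f=False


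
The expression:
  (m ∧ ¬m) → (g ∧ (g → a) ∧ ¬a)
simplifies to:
True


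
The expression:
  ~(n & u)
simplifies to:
~n | ~u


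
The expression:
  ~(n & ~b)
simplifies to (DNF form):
b | ~n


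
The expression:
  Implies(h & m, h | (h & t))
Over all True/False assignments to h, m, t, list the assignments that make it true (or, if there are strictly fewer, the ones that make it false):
is always true.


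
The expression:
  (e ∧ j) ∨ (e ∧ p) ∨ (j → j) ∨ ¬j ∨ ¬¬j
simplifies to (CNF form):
True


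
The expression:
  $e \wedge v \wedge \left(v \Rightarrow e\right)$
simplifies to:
$e \wedge v$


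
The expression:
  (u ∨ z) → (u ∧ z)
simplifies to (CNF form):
(u ∨ ¬z) ∧ (z ∨ ¬u)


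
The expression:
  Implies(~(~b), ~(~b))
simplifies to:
True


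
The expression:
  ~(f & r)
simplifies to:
~f | ~r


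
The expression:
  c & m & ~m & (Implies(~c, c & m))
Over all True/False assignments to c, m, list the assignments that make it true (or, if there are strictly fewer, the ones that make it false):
is never true.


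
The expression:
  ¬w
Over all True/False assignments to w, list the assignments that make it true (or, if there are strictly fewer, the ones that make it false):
is true only for:
  w=False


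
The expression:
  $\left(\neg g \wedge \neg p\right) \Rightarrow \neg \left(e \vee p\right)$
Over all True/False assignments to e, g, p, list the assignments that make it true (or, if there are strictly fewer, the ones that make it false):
is false only for:
  e=True, g=False, p=False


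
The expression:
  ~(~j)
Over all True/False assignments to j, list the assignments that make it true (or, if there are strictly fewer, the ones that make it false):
is true only for:
  j=True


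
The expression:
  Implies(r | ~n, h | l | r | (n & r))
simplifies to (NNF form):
h | l | n | r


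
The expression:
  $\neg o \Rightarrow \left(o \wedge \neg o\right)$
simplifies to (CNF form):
$o$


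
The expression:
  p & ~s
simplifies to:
p & ~s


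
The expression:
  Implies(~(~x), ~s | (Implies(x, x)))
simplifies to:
True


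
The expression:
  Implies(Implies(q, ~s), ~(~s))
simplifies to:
s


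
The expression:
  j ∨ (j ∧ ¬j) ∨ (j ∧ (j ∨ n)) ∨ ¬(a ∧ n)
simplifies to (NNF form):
j ∨ ¬a ∨ ¬n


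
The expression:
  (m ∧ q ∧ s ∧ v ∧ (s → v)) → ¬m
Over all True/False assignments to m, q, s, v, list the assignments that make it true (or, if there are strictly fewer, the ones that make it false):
is false only for:
  m=True, q=True, s=True, v=True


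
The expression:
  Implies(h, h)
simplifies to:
True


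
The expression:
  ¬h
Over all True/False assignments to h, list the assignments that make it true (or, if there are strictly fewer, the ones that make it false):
is true only for:
  h=False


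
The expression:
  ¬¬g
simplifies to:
g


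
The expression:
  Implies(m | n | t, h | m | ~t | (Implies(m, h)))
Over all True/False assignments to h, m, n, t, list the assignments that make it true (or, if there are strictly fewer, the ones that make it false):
is always true.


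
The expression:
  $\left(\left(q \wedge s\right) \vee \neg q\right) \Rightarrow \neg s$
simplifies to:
$\neg s$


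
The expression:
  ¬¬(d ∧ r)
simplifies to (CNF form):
d ∧ r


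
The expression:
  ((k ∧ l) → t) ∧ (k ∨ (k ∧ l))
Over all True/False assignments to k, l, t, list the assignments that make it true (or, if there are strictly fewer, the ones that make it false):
is true only for:
  k=True, l=False, t=False;
  k=True, l=False, t=True;
  k=True, l=True, t=True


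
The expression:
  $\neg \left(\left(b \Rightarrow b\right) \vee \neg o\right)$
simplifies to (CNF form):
$\text{False}$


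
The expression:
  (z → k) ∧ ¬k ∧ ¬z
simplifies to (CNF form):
¬k ∧ ¬z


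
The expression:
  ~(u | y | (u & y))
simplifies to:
~u & ~y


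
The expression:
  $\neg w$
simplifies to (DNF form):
$\neg w$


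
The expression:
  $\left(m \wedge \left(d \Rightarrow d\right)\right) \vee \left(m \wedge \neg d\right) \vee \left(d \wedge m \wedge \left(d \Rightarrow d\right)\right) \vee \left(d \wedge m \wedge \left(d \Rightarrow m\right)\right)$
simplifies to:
$m$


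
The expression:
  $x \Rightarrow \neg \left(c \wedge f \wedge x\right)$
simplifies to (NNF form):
$\neg c \vee \neg f \vee \neg x$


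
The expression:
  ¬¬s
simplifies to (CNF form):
s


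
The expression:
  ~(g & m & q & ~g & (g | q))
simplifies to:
True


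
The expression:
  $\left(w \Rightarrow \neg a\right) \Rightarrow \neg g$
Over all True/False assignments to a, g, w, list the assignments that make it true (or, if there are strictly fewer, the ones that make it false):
is false only for:
  a=False, g=True, w=False;
  a=False, g=True, w=True;
  a=True, g=True, w=False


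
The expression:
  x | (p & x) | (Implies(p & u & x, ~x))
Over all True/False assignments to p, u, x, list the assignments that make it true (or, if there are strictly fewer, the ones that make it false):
is always true.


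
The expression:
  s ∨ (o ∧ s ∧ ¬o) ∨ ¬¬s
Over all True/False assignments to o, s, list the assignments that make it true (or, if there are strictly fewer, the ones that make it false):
is true only for:
  o=False, s=True;
  o=True, s=True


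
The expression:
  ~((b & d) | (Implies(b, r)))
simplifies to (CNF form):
b & ~d & ~r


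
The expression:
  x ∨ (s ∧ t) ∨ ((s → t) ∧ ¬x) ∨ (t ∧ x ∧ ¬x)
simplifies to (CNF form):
t ∨ x ∨ ¬s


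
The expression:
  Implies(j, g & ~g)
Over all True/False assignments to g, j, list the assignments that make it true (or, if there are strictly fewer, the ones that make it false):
is true only for:
  g=False, j=False;
  g=True, j=False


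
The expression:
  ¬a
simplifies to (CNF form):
¬a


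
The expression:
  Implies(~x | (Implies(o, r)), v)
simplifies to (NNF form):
v | (o & x & ~r)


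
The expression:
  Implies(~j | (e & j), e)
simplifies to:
e | j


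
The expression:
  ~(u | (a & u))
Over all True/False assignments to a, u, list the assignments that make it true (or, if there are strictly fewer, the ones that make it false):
is true only for:
  a=False, u=False;
  a=True, u=False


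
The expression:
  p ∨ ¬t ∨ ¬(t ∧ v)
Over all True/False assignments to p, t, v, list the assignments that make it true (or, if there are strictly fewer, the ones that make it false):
is false only for:
  p=False, t=True, v=True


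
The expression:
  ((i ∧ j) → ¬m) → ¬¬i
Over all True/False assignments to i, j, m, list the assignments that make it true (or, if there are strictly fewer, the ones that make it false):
is true only for:
  i=True, j=False, m=False;
  i=True, j=False, m=True;
  i=True, j=True, m=False;
  i=True, j=True, m=True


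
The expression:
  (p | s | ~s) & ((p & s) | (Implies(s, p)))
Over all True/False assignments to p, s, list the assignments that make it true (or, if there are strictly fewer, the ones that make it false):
is false only for:
  p=False, s=True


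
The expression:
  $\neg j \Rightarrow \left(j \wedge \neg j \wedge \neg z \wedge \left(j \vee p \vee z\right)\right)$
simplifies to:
$j$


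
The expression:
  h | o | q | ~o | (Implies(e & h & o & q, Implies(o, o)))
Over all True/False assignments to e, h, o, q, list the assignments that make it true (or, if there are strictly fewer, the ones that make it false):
is always true.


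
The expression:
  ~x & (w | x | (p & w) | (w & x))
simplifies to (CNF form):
w & ~x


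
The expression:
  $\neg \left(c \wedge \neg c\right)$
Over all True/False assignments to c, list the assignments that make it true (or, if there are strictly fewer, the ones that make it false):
is always true.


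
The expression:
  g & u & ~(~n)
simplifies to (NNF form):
g & n & u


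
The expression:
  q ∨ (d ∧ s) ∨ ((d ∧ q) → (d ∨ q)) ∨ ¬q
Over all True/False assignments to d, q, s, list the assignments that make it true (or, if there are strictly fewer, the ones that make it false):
is always true.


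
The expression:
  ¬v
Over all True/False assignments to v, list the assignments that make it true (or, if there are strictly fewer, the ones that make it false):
is true only for:
  v=False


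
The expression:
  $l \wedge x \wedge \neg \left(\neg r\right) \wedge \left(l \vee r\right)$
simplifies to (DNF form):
$l \wedge r \wedge x$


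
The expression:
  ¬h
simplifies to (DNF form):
¬h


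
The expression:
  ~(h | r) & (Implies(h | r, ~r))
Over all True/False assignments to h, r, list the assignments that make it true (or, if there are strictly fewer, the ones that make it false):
is true only for:
  h=False, r=False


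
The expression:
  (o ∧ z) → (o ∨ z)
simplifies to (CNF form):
True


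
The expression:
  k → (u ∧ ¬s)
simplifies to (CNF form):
(u ∨ ¬k) ∧ (¬k ∨ ¬s)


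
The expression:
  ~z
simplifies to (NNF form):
~z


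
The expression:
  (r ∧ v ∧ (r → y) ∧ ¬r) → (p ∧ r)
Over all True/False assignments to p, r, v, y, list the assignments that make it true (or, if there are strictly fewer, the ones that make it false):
is always true.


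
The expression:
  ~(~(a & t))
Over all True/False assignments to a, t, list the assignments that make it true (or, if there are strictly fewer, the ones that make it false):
is true only for:
  a=True, t=True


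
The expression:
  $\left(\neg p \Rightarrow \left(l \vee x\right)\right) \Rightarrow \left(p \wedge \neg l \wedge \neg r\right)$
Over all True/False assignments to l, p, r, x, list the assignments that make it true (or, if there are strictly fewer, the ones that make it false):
is true only for:
  l=False, p=False, r=False, x=False;
  l=False, p=False, r=True, x=False;
  l=False, p=True, r=False, x=False;
  l=False, p=True, r=False, x=True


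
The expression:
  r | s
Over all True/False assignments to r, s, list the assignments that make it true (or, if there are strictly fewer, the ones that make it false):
is false only for:
  r=False, s=False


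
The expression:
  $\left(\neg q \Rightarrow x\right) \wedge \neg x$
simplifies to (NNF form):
$q \wedge \neg x$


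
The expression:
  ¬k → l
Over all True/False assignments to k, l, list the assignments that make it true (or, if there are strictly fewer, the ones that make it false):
is false only for:
  k=False, l=False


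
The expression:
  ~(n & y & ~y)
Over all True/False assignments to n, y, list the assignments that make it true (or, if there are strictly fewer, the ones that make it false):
is always true.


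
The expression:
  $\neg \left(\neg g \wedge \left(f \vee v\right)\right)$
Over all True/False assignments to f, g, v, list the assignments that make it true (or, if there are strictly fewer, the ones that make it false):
is false only for:
  f=False, g=False, v=True;
  f=True, g=False, v=False;
  f=True, g=False, v=True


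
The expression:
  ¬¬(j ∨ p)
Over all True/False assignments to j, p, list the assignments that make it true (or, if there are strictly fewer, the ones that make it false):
is false only for:
  j=False, p=False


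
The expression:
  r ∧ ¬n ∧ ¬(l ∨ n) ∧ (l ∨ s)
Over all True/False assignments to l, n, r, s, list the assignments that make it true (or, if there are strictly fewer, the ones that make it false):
is true only for:
  l=False, n=False, r=True, s=True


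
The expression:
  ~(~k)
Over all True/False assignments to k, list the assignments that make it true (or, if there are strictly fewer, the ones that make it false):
is true only for:
  k=True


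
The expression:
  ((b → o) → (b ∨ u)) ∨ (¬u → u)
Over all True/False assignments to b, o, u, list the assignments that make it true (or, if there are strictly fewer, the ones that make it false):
is false only for:
  b=False, o=False, u=False;
  b=False, o=True, u=False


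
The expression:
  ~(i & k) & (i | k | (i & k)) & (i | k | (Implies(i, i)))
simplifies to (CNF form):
(i | k) & (~i | ~k)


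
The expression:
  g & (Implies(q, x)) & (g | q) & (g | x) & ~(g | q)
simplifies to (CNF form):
False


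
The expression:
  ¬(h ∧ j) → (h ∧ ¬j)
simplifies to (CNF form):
h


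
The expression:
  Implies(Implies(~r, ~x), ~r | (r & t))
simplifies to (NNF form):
t | ~r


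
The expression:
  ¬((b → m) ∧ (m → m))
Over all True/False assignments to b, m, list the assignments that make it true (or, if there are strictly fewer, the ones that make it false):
is true only for:
  b=True, m=False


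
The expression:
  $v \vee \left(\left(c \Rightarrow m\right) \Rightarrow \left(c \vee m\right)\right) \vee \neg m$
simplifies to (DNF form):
$\text{True}$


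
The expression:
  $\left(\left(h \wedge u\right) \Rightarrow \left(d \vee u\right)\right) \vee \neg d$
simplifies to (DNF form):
$\text{True}$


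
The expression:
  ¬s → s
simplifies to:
s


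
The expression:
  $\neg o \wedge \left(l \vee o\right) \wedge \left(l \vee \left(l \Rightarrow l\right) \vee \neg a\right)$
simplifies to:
$l \wedge \neg o$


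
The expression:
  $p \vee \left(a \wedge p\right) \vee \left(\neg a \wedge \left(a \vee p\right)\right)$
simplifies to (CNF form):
$p$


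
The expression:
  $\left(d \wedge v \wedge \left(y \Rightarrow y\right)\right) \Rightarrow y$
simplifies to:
$y \vee \neg d \vee \neg v$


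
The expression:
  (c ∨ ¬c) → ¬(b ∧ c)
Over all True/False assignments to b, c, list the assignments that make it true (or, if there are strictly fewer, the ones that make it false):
is false only for:
  b=True, c=True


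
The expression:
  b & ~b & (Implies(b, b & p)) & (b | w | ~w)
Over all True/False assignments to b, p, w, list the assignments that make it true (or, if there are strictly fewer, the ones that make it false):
is never true.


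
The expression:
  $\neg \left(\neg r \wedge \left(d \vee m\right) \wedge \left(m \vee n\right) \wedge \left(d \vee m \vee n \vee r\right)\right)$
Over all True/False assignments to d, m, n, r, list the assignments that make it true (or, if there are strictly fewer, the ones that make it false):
is false only for:
  d=False, m=True, n=False, r=False;
  d=False, m=True, n=True, r=False;
  d=True, m=False, n=True, r=False;
  d=True, m=True, n=False, r=False;
  d=True, m=True, n=True, r=False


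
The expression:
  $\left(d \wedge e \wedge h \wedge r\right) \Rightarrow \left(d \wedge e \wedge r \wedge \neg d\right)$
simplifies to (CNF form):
$\neg d \vee \neg e \vee \neg h \vee \neg r$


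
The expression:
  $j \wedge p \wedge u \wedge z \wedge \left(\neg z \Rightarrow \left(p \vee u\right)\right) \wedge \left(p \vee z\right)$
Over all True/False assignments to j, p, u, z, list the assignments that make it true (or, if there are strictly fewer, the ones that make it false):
is true only for:
  j=True, p=True, u=True, z=True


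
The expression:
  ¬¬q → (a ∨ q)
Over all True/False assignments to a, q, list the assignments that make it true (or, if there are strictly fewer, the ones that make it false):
is always true.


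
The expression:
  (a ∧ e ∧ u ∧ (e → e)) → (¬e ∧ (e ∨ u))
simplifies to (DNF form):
¬a ∨ ¬e ∨ ¬u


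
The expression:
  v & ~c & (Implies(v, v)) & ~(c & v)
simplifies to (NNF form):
v & ~c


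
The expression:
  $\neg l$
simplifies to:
$\neg l$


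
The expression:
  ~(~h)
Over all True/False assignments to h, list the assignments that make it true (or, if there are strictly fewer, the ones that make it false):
is true only for:
  h=True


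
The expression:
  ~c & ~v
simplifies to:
~c & ~v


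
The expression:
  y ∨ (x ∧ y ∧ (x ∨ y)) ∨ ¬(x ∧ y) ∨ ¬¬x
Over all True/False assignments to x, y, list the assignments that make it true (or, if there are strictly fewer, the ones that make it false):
is always true.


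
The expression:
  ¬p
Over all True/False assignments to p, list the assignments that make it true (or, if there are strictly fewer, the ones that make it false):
is true only for:
  p=False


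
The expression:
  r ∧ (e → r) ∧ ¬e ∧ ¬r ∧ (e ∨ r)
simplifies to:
False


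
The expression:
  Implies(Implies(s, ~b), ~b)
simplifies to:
s | ~b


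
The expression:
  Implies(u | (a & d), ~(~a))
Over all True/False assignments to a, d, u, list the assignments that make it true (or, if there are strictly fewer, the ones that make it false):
is false only for:
  a=False, d=False, u=True;
  a=False, d=True, u=True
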